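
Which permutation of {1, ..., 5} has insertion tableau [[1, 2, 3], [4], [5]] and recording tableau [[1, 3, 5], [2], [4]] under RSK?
Reverse the RSK construction: for i from n down to 1, find the cell of Q containing i, remove the entry at that cell from P, and reverse-bump it up through P; the value ejected from row 1 is w(i).

Step i=5: Q has 5 at row 1, column 3; remove that cell from P, ejecting 3. So w(5) = 3. P is now [[1, 2], [4], [5]].
Step i=4: Q has 4 at row 3, column 1; remove 5 from row 3 of P and reverse-bump: 5 enters row 2 and ejects 4; 4 enters row 1 and ejects 2. So w(4) = 2. P is now [[1, 4], [5]].
Step i=3: Q has 3 at row 1, column 2; remove that cell from P, ejecting 4. So w(3) = 4. P is now [[1], [5]].
Step i=2: Q has 2 at row 2, column 1; remove 5 from row 2 of P and reverse-bump: 5 enters row 1 and ejects 1. So w(2) = 1. P is now [[5]].
Step i=1: Q has 1 at row 1, column 1; remove that cell from P, ejecting 5. So w(1) = 5. P is now [].

So w = 5 1 4 2 3.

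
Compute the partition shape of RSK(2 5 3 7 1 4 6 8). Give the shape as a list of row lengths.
[5, 2, 1]

Row-insert each entry into an empty tableau.

After inserting 2: P = [[2]].
After inserting 5: P = [[2, 5]].
After inserting 3: P = [[2, 3], [5]].
After inserting 7: P = [[2, 3, 7], [5]].
After inserting 1: P = [[1, 3, 7], [2], [5]].
After inserting 4: P = [[1, 3, 4], [2, 7], [5]].
After inserting 6: P = [[1, 3, 4, 6], [2, 7], [5]].
After inserting 8: P = [[1, 3, 4, 6, 8], [2, 7], [5]].

The final insertion tableau P = [[1, 3, 4, 6, 8], [2, 7], [5]] has shape [5, 2, 1].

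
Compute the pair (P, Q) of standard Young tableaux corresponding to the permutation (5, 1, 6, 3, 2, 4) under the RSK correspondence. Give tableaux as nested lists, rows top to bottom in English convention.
P = [[1, 2, 4], [3, 6], [5]], Q = [[1, 3, 6], [2, 4], [5]]

Insert each entry of the permutation into P by Schensted row insertion, recording in Q the position of each new cell.

After inserting 5: P = [[5]].
After inserting 1: P = [[1], [5]].
After inserting 6: P = [[1, 6], [5]].
After inserting 3: P = [[1, 3], [5, 6]].
After inserting 2: P = [[1, 2], [3, 6], [5]].
After inserting 4: P = [[1, 2, 4], [3, 6], [5]].

So P = [[1, 2, 4], [3, 6], [5]], Q = [[1, 3, 6], [2, 4], [5]].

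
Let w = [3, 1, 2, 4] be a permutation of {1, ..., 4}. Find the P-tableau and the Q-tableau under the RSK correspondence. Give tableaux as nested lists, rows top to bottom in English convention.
Insert each entry of the permutation into P by Schensted row insertion, recording in Q the position of each new cell.

After inserting 3: P = [[3]].
After inserting 1: P = [[1], [3]].
After inserting 2: P = [[1, 2], [3]].
After inserting 4: P = [[1, 2, 4], [3]].

So P = [[1, 2, 4], [3]], Q = [[1, 3, 4], [2]].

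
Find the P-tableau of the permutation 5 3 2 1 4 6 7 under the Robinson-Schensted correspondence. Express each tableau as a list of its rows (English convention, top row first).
P = [[1, 4, 6, 7], [2], [3], [5]]

Insert 5: appended to row 1. P = [[5]].
Insert 3: 3 bumps 5 from row 1; 5 starts row 2. P = [[3], [5]].
Insert 2: 2 bumps 3 from row 1; 3 bumps 5 from row 2; 5 starts row 3. P = [[2], [3], [5]].
Insert 1: 1 bumps 2 from row 1; 2 bumps 3 from row 2; 3 bumps 5 from row 3; 5 starts row 4. P = [[1], [2], [3], [5]].
Insert 4: appended to row 1. P = [[1, 4], [2], [3], [5]].
Insert 6: appended to row 1. P = [[1, 4, 6], [2], [3], [5]].
Insert 7: appended to row 1. P = [[1, 4, 6, 7], [2], [3], [5]].

So P = [[1, 4, 6, 7], [2], [3], [5]].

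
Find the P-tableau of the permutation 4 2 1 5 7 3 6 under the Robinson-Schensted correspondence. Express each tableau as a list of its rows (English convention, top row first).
Insert 4: appended to row 1. P = [[4]].
Insert 2: 2 bumps 4 from row 1; 4 starts row 2. P = [[2], [4]].
Insert 1: 1 bumps 2 from row 1; 2 bumps 4 from row 2; 4 starts row 3. P = [[1], [2], [4]].
Insert 5: appended to row 1. P = [[1, 5], [2], [4]].
Insert 7: appended to row 1. P = [[1, 5, 7], [2], [4]].
Insert 3: 3 bumps 5 from row 1; 5 appends to row 2. P = [[1, 3, 7], [2, 5], [4]].
Insert 6: 6 bumps 7 from row 1; 7 appends to row 2. P = [[1, 3, 6], [2, 5, 7], [4]].

So P = [[1, 3, 6], [2, 5, 7], [4]].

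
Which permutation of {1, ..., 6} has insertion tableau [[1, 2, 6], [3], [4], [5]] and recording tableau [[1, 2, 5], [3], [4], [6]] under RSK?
1 5 4 3 6 2

Reverse RSK: for i = n, n-1, ..., 1, locate i in Q, remove the corresponding corner cell from P, and reverse-bump its entry up through P; the value ejected from row 1 is w(i).

So w = 1 5 4 3 6 2.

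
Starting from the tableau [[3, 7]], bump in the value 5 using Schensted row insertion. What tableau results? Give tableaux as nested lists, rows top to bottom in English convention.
In row 1, 5 replaces 7 (the leftmost entry greater than 5); 7 is bumped to row 2. 7 starts a new row 2. The new tableau is [[3, 5], [7]].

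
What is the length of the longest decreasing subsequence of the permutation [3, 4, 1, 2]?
2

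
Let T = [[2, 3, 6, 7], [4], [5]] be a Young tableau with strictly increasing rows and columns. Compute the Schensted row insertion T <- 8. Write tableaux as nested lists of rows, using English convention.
8 is larger than every entry of row 1, so it is appended to row 1. The new tableau is [[2, 3, 6, 7, 8], [4], [5]].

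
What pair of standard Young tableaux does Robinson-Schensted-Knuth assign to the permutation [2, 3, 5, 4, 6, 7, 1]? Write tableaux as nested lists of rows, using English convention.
Insert each entry of the permutation into P by Schensted row insertion, recording in Q the position of each new cell.

Insert 2: appended to row 1. P = [[2]], Q = [[1]].
Insert 3: appended to row 1. P = [[2, 3]], Q = [[1, 2]].
Insert 5: appended to row 1. P = [[2, 3, 5]], Q = [[1, 2, 3]].
Insert 4: 4 bumps 5 from row 1; 5 starts row 2. P = [[2, 3, 4], [5]], Q = [[1, 2, 3], [4]].
Insert 6: appended to row 1. P = [[2, 3, 4, 6], [5]], Q = [[1, 2, 3, 5], [4]].
Insert 7: appended to row 1. P = [[2, 3, 4, 6, 7], [5]], Q = [[1, 2, 3, 5, 6], [4]].
Insert 1: 1 bumps 2 from row 1; 2 bumps 5 from row 2; 5 starts row 3. P = [[1, 3, 4, 6, 7], [2], [5]], Q = [[1, 2, 3, 5, 6], [4], [7]].

So P = [[1, 3, 4, 6, 7], [2], [5]], Q = [[1, 2, 3, 5, 6], [4], [7]].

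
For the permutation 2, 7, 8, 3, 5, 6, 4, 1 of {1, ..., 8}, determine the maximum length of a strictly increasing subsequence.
4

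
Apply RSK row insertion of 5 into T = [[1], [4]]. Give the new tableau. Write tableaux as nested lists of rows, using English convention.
[[1, 5], [4]]

5 is larger than every entry of row 1, so it is appended to row 1. The new tableau is [[1, 5], [4]].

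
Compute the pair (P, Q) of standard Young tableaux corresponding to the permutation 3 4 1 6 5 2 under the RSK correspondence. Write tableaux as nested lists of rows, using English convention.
P = [[1, 2, 5], [3, 4], [6]], Q = [[1, 2, 4], [3, 5], [6]]

Insert each entry of the permutation into P by Schensted row insertion, recording in Q the position of each new cell.

After inserting 3: P = [[3]].
After inserting 4: P = [[3, 4]].
After inserting 1: P = [[1, 4], [3]].
After inserting 6: P = [[1, 4, 6], [3]].
After inserting 5: P = [[1, 4, 5], [3, 6]].
After inserting 2: P = [[1, 2, 5], [3, 4], [6]].

So P = [[1, 2, 5], [3, 4], [6]], Q = [[1, 2, 4], [3, 5], [6]].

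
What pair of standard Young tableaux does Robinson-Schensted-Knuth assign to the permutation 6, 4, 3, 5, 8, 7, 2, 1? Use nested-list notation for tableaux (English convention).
Insert each entry of the permutation into P by Schensted row insertion, recording in Q the position of each new cell.

Insert 6: appended to row 1. P = [[6]].
Insert 4: 4 bumps 6 from row 1; 6 starts row 2. P = [[4], [6]].
Insert 3: 3 bumps 4 from row 1; 4 bumps 6 from row 2; 6 starts row 3. P = [[3], [4], [6]].
Insert 5: appended to row 1. P = [[3, 5], [4], [6]].
Insert 8: appended to row 1. P = [[3, 5, 8], [4], [6]].
Insert 7: 7 bumps 8 from row 1; 8 appends to row 2. P = [[3, 5, 7], [4, 8], [6]].
Insert 2: 2 bumps 3 from row 1; 3 bumps 4 from row 2; 4 bumps 6 from row 3; 6 starts row 4. P = [[2, 5, 7], [3, 8], [4], [6]].
Insert 1: 1 bumps 2 from row 1; 2 bumps 3 from row 2; 3 bumps 4 from row 3; 4 bumps 6 from row 4; 6 starts row 5. P = [[1, 5, 7], [2, 8], [3], [4], [6]].

So P = [[1, 5, 7], [2, 8], [3], [4], [6]], Q = [[1, 4, 5], [2, 6], [3], [7], [8]].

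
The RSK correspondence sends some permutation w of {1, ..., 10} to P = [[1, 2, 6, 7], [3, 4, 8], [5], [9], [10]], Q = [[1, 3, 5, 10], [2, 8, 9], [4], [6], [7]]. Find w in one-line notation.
Reverse the RSK construction: for i from n down to 1, find the cell of Q containing i, remove the entry at that cell from P, and reverse-bump it up through P; the value ejected from row 1 is w(i).

Step i=10: Q has 10 at row 1, column 4; remove that cell from P, ejecting 7. So w(10) = 7. P is now [[1, 2, 6], [3, 4, 8], [5], [9], [10]].
Step i=9: Q has 9 at row 2, column 3; remove 8 from row 2 of P and reverse-bump: 8 enters row 1 and ejects 6. So w(9) = 6. P is now [[1, 2, 8], [3, 4], [5], [9], [10]].
Step i=8: Q has 8 at row 2, column 2; remove 4 from row 2 of P and reverse-bump: 4 enters row 1 and ejects 2. So w(8) = 2. P is now [[1, 4, 8], [3], [5], [9], [10]].
Step i=7: Q has 7 at row 5, column 1; remove 10 from row 5 of P and reverse-bump: 10 enters row 4 and ejects 9; 9 enters row 3 and ejects 5; 5 enters row 2 and ejects 3; 3 enters row 1 and ejects 1. So w(7) = 1. P is now [[3, 4, 8], [5], [9], [10]].
Step i=6: Q has 6 at row 4, column 1; remove 10 from row 4 of P and reverse-bump: 10 enters row 3 and ejects 9; 9 enters row 2 and ejects 5; 5 enters row 1 and ejects 4. So w(6) = 4. P is now [[3, 5, 8], [9], [10]].
Step i=5: Q has 5 at row 1, column 3; remove that cell from P, ejecting 8. So w(5) = 8. P is now [[3, 5], [9], [10]].
Step i=4: Q has 4 at row 3, column 1; remove 10 from row 3 of P and reverse-bump: 10 enters row 2 and ejects 9; 9 enters row 1 and ejects 5. So w(4) = 5. P is now [[3, 9], [10]].
Step i=3: Q has 3 at row 1, column 2; remove that cell from P, ejecting 9. So w(3) = 9. P is now [[3], [10]].
Step i=2: Q has 2 at row 2, column 1; remove 10 from row 2 of P and reverse-bump: 10 enters row 1 and ejects 3. So w(2) = 3. P is now [[10]].
Step i=1: Q has 1 at row 1, column 1; remove that cell from P, ejecting 10. So w(1) = 10. P is now [].

So w = 10 3 9 5 8 4 1 2 6 7.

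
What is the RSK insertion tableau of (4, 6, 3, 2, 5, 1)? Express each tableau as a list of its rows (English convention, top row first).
After inserting 4: P = [[4]].
After inserting 6: P = [[4, 6]].
After inserting 3: P = [[3, 6], [4]].
After inserting 2: P = [[2, 6], [3], [4]].
After inserting 5: P = [[2, 5], [3, 6], [4]].
After inserting 1: P = [[1, 5], [2, 6], [3], [4]].

So P = [[1, 5], [2, 6], [3], [4]].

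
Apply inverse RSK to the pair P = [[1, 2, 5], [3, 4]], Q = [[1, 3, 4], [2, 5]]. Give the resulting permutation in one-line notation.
Reverse RSK: for i = n, n-1, ..., 1, locate i in Q, remove the corresponding corner cell from P, and reverse-bump its entry up through P; the value ejected from row 1 is w(i).

So w = 3 1 4 5 2.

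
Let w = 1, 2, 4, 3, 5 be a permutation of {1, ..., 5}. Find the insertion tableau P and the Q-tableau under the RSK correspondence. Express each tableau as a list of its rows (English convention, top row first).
Insert each entry of the permutation into P by Schensted row insertion, recording in Q the position of each new cell.

Insert 1: appended to row 1. P = [[1]], Q = [[1]].
Insert 2: appended to row 1. P = [[1, 2]], Q = [[1, 2]].
Insert 4: appended to row 1. P = [[1, 2, 4]], Q = [[1, 2, 3]].
Insert 3: 3 bumps 4 from row 1; 4 starts row 2. P = [[1, 2, 3], [4]], Q = [[1, 2, 3], [4]].
Insert 5: appended to row 1. P = [[1, 2, 3, 5], [4]], Q = [[1, 2, 3, 5], [4]].

So P = [[1, 2, 3, 5], [4]], Q = [[1, 2, 3, 5], [4]].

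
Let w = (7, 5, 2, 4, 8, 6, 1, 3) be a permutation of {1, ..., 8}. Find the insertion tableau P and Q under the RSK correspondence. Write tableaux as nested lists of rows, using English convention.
Insert each entry of the permutation into P by Schensted row insertion, recording in Q the position of each new cell.

Insert 7: appended to row 1. P = [[7]].
Insert 5: 5 bumps 7 from row 1; 7 starts row 2. P = [[5], [7]].
Insert 2: 2 bumps 5 from row 1; 5 bumps 7 from row 2; 7 starts row 3. P = [[2], [5], [7]].
Insert 4: appended to row 1. P = [[2, 4], [5], [7]].
Insert 8: appended to row 1. P = [[2, 4, 8], [5], [7]].
Insert 6: 6 bumps 8 from row 1; 8 appends to row 2. P = [[2, 4, 6], [5, 8], [7]].
Insert 1: 1 bumps 2 from row 1; 2 bumps 5 from row 2; 5 bumps 7 from row 3; 7 starts row 4. P = [[1, 4, 6], [2, 8], [5], [7]].
Insert 3: 3 bumps 4 from row 1; 4 bumps 8 from row 2; 8 appends to row 3. P = [[1, 3, 6], [2, 4], [5, 8], [7]].

So P = [[1, 3, 6], [2, 4], [5, 8], [7]], Q = [[1, 4, 5], [2, 6], [3, 8], [7]].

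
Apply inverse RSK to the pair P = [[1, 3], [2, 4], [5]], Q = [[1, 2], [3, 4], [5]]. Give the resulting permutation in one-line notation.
Reverse RSK: for i = n, n-1, ..., 1, locate i in Q, remove the corresponding corner cell from P, and reverse-bump its entry up through P; the value ejected from row 1 is w(i).

So w = 2 5 1 4 3.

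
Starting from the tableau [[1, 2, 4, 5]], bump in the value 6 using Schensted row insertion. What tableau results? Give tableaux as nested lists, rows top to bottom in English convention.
6 is larger than every entry of row 1, so it is appended to row 1. The new tableau is [[1, 2, 4, 5, 6]].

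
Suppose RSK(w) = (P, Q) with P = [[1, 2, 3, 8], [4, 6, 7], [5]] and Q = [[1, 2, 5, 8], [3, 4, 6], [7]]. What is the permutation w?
5 6 1 2 7 4 3 8

Reverse the RSK construction: for i from n down to 1, find the cell of Q containing i, remove the entry at that cell from P, and reverse-bump it up through P; the value ejected from row 1 is w(i).

Step i=8: Q has 8 at row 1, column 4; remove that cell from P, ejecting 8. So w(8) = 8. P is now [[1, 2, 3], [4, 6, 7], [5]].
Step i=7: Q has 7 at row 3, column 1; remove 5 from row 3 of P and reverse-bump: 5 enters row 2 and ejects 4; 4 enters row 1 and ejects 3. So w(7) = 3. P is now [[1, 2, 4], [5, 6, 7]].
Step i=6: Q has 6 at row 2, column 3; remove 7 from row 2 of P and reverse-bump: 7 enters row 1 and ejects 4. So w(6) = 4. P is now [[1, 2, 7], [5, 6]].
Step i=5: Q has 5 at row 1, column 3; remove that cell from P, ejecting 7. So w(5) = 7. P is now [[1, 2], [5, 6]].
Step i=4: Q has 4 at row 2, column 2; remove 6 from row 2 of P and reverse-bump: 6 enters row 1 and ejects 2. So w(4) = 2. P is now [[1, 6], [5]].
Step i=3: Q has 3 at row 2, column 1; remove 5 from row 2 of P and reverse-bump: 5 enters row 1 and ejects 1. So w(3) = 1. P is now [[5, 6]].
Step i=2: Q has 2 at row 1, column 2; remove that cell from P, ejecting 6. So w(2) = 6. P is now [[5]].
Step i=1: Q has 1 at row 1, column 1; remove that cell from P, ejecting 5. So w(1) = 5. P is now [].

So w = 5 6 1 2 7 4 3 8.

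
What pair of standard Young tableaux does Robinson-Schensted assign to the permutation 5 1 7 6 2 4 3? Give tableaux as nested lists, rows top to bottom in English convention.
P = [[1, 2, 3], [4, 6], [5], [7]], Q = [[1, 3, 6], [2, 4], [5], [7]]

Insert each entry of the permutation into P by Schensted row insertion, recording in Q the position of each new cell.

Insert 5: appended to row 1. P = [[5]].
Insert 1: 1 bumps 5 from row 1; 5 starts row 2. P = [[1], [5]].
Insert 7: appended to row 1. P = [[1, 7], [5]].
Insert 6: 6 bumps 7 from row 1; 7 appends to row 2. P = [[1, 6], [5, 7]].
Insert 2: 2 bumps 6 from row 1; 6 bumps 7 from row 2; 7 starts row 3. P = [[1, 2], [5, 6], [7]].
Insert 4: appended to row 1. P = [[1, 2, 4], [5, 6], [7]].
Insert 3: 3 bumps 4 from row 1; 4 bumps 5 from row 2; 5 bumps 7 from row 3; 7 starts row 4. P = [[1, 2, 3], [4, 6], [5], [7]].

So P = [[1, 2, 3], [4, 6], [5], [7]], Q = [[1, 3, 6], [2, 4], [5], [7]].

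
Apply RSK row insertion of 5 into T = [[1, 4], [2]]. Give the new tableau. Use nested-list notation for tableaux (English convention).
5 is larger than every entry of row 1, so it is appended to row 1. The new tableau is [[1, 4, 5], [2]].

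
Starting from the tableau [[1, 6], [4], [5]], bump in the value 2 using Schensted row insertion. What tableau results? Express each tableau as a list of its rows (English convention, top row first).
In row 1, 2 replaces 6 (the leftmost entry greater than 2); 6 is bumped to row 2. 6 is appended to row 2. The new tableau is [[1, 2], [4, 6], [5]].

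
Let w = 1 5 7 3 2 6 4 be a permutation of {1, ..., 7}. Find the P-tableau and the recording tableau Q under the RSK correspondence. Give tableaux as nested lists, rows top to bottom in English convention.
P = [[1, 2, 4], [3, 6], [5, 7]], Q = [[1, 2, 3], [4, 6], [5, 7]]

Insert each entry of the permutation into P by Schensted row insertion, recording in Q the position of each new cell.

Insert 1: appended to row 1. P = [[1]].
Insert 5: appended to row 1. P = [[1, 5]].
Insert 7: appended to row 1. P = [[1, 5, 7]].
Insert 3: 3 bumps 5 from row 1; 5 starts row 2. P = [[1, 3, 7], [5]].
Insert 2: 2 bumps 3 from row 1; 3 bumps 5 from row 2; 5 starts row 3. P = [[1, 2, 7], [3], [5]].
Insert 6: 6 bumps 7 from row 1; 7 appends to row 2. P = [[1, 2, 6], [3, 7], [5]].
Insert 4: 4 bumps 6 from row 1; 6 bumps 7 from row 2; 7 appends to row 3. P = [[1, 2, 4], [3, 6], [5, 7]].

So P = [[1, 2, 4], [3, 6], [5, 7]], Q = [[1, 2, 3], [4, 6], [5, 7]].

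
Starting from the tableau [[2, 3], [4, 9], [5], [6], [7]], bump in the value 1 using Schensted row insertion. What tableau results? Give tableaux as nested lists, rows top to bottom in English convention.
[[1, 3], [2, 9], [4], [5], [6], [7]]

In row 1, 1 replaces 2 (the leftmost entry greater than 1); 2 is bumped to row 2. In row 2, 2 replaces 4 (the leftmost entry greater than 2); 4 is bumped to row 3. In row 3, 4 replaces 5 (the leftmost entry greater than 4); 5 is bumped to row 4. In row 4, 5 replaces 6 (the leftmost entry greater than 5); 6 is bumped to row 5. In row 5, 6 replaces 7 (the leftmost entry greater than 6); 7 is bumped to row 6. 7 starts a new row 6. The new tableau is [[1, 3], [2, 9], [4], [5], [6], [7]].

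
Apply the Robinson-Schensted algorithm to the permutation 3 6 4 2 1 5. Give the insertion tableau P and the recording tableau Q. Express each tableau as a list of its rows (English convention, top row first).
P = [[1, 4, 5], [2], [3], [6]], Q = [[1, 2, 6], [3], [4], [5]]

Insert each entry of the permutation into P by Schensted row insertion, recording in Q the position of each new cell.

Insert 3: appended to row 1. P = [[3]], Q = [[1]].
Insert 6: appended to row 1. P = [[3, 6]], Q = [[1, 2]].
Insert 4: 4 bumps 6 from row 1; 6 starts row 2. P = [[3, 4], [6]], Q = [[1, 2], [3]].
Insert 2: 2 bumps 3 from row 1; 3 bumps 6 from row 2; 6 starts row 3. P = [[2, 4], [3], [6]], Q = [[1, 2], [3], [4]].
Insert 1: 1 bumps 2 from row 1; 2 bumps 3 from row 2; 3 bumps 6 from row 3; 6 starts row 4. P = [[1, 4], [2], [3], [6]], Q = [[1, 2], [3], [4], [5]].
Insert 5: appended to row 1. P = [[1, 4, 5], [2], [3], [6]], Q = [[1, 2, 6], [3], [4], [5]].

So P = [[1, 4, 5], [2], [3], [6]], Q = [[1, 2, 6], [3], [4], [5]].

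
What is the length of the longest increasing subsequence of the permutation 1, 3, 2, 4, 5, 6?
5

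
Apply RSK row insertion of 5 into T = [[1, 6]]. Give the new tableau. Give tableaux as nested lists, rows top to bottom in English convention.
In row 1, 5 replaces 6 (the leftmost entry greater than 5); 6 is bumped to row 2. 6 starts a new row 2. The new tableau is [[1, 5], [6]].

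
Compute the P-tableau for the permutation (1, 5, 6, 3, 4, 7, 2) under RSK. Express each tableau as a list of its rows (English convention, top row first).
Insert 1: appended to row 1. P = [[1]].
Insert 5: appended to row 1. P = [[1, 5]].
Insert 6: appended to row 1. P = [[1, 5, 6]].
Insert 3: 3 bumps 5 from row 1; 5 starts row 2. P = [[1, 3, 6], [5]].
Insert 4: 4 bumps 6 from row 1; 6 appends to row 2. P = [[1, 3, 4], [5, 6]].
Insert 7: appended to row 1. P = [[1, 3, 4, 7], [5, 6]].
Insert 2: 2 bumps 3 from row 1; 3 bumps 5 from row 2; 5 starts row 3. P = [[1, 2, 4, 7], [3, 6], [5]].

So P = [[1, 2, 4, 7], [3, 6], [5]].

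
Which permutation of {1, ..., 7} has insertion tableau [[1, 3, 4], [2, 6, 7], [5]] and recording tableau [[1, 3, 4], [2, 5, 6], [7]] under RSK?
5 2 6 7 3 4 1

Reverse the RSK construction: for i from n down to 1, find the cell of Q containing i, remove the entry at that cell from P, and reverse-bump it up through P; the value ejected from row 1 is w(i).

Step i=7: Q has 7 at row 3, column 1; remove 5 from row 3 of P and reverse-bump: 5 enters row 2 and ejects 2; 2 enters row 1 and ejects 1. So w(7) = 1. P is now [[2, 3, 4], [5, 6, 7]].
Step i=6: Q has 6 at row 2, column 3; remove 7 from row 2 of P and reverse-bump: 7 enters row 1 and ejects 4. So w(6) = 4. P is now [[2, 3, 7], [5, 6]].
Step i=5: Q has 5 at row 2, column 2; remove 6 from row 2 of P and reverse-bump: 6 enters row 1 and ejects 3. So w(5) = 3. P is now [[2, 6, 7], [5]].
Step i=4: Q has 4 at row 1, column 3; remove that cell from P, ejecting 7. So w(4) = 7. P is now [[2, 6], [5]].
Step i=3: Q has 3 at row 1, column 2; remove that cell from P, ejecting 6. So w(3) = 6. P is now [[2], [5]].
Step i=2: Q has 2 at row 2, column 1; remove 5 from row 2 of P and reverse-bump: 5 enters row 1 and ejects 2. So w(2) = 2. P is now [[5]].
Step i=1: Q has 1 at row 1, column 1; remove that cell from P, ejecting 5. So w(1) = 5. P is now [].

So w = 5 2 6 7 3 4 1.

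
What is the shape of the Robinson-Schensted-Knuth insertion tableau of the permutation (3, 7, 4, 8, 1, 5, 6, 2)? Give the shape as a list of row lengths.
Row-insert each entry into an empty tableau.

After inserting 3: P = [[3]].
After inserting 7: P = [[3, 7]].
After inserting 4: P = [[3, 4], [7]].
After inserting 8: P = [[3, 4, 8], [7]].
After inserting 1: P = [[1, 4, 8], [3], [7]].
After inserting 5: P = [[1, 4, 5], [3, 8], [7]].
After inserting 6: P = [[1, 4, 5, 6], [3, 8], [7]].
After inserting 2: P = [[1, 2, 5, 6], [3, 4], [7, 8]].

The final insertion tableau P = [[1, 2, 5, 6], [3, 4], [7, 8]] has shape [4, 2, 2].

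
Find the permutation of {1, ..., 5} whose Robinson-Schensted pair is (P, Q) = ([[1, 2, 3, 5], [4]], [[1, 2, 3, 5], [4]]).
1 2 4 3 5

Reverse the RSK construction: for i from n down to 1, find the cell of Q containing i, remove the entry at that cell from P, and reverse-bump it up through P; the value ejected from row 1 is w(i).

Step i=5: Q has 5 at row 1, column 4; remove that cell from P, ejecting 5. So w(5) = 5. P is now [[1, 2, 3], [4]].
Step i=4: Q has 4 at row 2, column 1; remove 4 from row 2 of P and reverse-bump: 4 enters row 1 and ejects 3. So w(4) = 3. P is now [[1, 2, 4]].
Step i=3: Q has 3 at row 1, column 3; remove that cell from P, ejecting 4. So w(3) = 4. P is now [[1, 2]].
Step i=2: Q has 2 at row 1, column 2; remove that cell from P, ejecting 2. So w(2) = 2. P is now [[1]].
Step i=1: Q has 1 at row 1, column 1; remove that cell from P, ejecting 1. So w(1) = 1. P is now [].

So w = 1 2 4 3 5.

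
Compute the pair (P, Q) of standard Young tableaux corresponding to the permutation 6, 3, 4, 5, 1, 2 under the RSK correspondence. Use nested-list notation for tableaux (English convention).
Insert each entry of the permutation into P by Schensted row insertion, recording in Q the position of each new cell.

Insert 6: appended to row 1. P = [[6]].
Insert 3: 3 bumps 6 from row 1; 6 starts row 2. P = [[3], [6]].
Insert 4: appended to row 1. P = [[3, 4], [6]].
Insert 5: appended to row 1. P = [[3, 4, 5], [6]].
Insert 1: 1 bumps 3 from row 1; 3 bumps 6 from row 2; 6 starts row 3. P = [[1, 4, 5], [3], [6]].
Insert 2: 2 bumps 4 from row 1; 4 appends to row 2. P = [[1, 2, 5], [3, 4], [6]].

So P = [[1, 2, 5], [3, 4], [6]], Q = [[1, 3, 4], [2, 6], [5]].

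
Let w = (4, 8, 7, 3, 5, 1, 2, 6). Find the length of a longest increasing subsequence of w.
3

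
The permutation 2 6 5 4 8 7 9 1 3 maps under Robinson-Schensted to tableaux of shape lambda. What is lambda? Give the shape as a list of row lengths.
RSK row insertion gives P = [[1, 3, 7, 9], [2, 4], [5, 8], [6]], which has shape [4, 2, 2, 1].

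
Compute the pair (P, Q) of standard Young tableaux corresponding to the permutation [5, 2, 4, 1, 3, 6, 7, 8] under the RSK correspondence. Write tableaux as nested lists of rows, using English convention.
Insert each entry of the permutation into P by Schensted row insertion, recording in Q the position of each new cell.

After inserting 5: P = [[5]].
After inserting 2: P = [[2], [5]].
After inserting 4: P = [[2, 4], [5]].
After inserting 1: P = [[1, 4], [2], [5]].
After inserting 3: P = [[1, 3], [2, 4], [5]].
After inserting 6: P = [[1, 3, 6], [2, 4], [5]].
After inserting 7: P = [[1, 3, 6, 7], [2, 4], [5]].
After inserting 8: P = [[1, 3, 6, 7, 8], [2, 4], [5]].

So P = [[1, 3, 6, 7, 8], [2, 4], [5]], Q = [[1, 3, 6, 7, 8], [2, 5], [4]].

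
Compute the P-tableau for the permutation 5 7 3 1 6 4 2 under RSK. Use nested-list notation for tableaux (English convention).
P = [[1, 2], [3, 4], [5, 6], [7]]

Insert 5: appended to row 1. P = [[5]].
Insert 7: appended to row 1. P = [[5, 7]].
Insert 3: 3 bumps 5 from row 1; 5 starts row 2. P = [[3, 7], [5]].
Insert 1: 1 bumps 3 from row 1; 3 bumps 5 from row 2; 5 starts row 3. P = [[1, 7], [3], [5]].
Insert 6: 6 bumps 7 from row 1; 7 appends to row 2. P = [[1, 6], [3, 7], [5]].
Insert 4: 4 bumps 6 from row 1; 6 bumps 7 from row 2; 7 appends to row 3. P = [[1, 4], [3, 6], [5, 7]].
Insert 2: 2 bumps 4 from row 1; 4 bumps 6 from row 2; 6 bumps 7 from row 3; 7 starts row 4. P = [[1, 2], [3, 4], [5, 6], [7]].

So P = [[1, 2], [3, 4], [5, 6], [7]].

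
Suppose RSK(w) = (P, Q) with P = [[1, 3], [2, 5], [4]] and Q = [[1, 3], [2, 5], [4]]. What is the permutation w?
Reverse the RSK construction: for i from n down to 1, find the cell of Q containing i, remove the entry at that cell from P, and reverse-bump it up through P; the value ejected from row 1 is w(i).

Step i=5: Q has 5 at row 2, column 2; remove 5 from row 2 of P and reverse-bump: 5 enters row 1 and ejects 3. So w(5) = 3. P is now [[1, 5], [2], [4]].
Step i=4: Q has 4 at row 3, column 1; remove 4 from row 3 of P and reverse-bump: 4 enters row 2 and ejects 2; 2 enters row 1 and ejects 1. So w(4) = 1. P is now [[2, 5], [4]].
Step i=3: Q has 3 at row 1, column 2; remove that cell from P, ejecting 5. So w(3) = 5. P is now [[2], [4]].
Step i=2: Q has 2 at row 2, column 1; remove 4 from row 2 of P and reverse-bump: 4 enters row 1 and ejects 2. So w(2) = 2. P is now [[4]].
Step i=1: Q has 1 at row 1, column 1; remove that cell from P, ejecting 4. So w(1) = 4. P is now [].

So w = 4 2 5 1 3.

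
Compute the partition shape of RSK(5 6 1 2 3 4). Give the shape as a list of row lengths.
Row-insert each entry into an empty tableau.

After inserting 5: P = [[5]].
After inserting 6: P = [[5, 6]].
After inserting 1: P = [[1, 6], [5]].
After inserting 2: P = [[1, 2], [5, 6]].
After inserting 3: P = [[1, 2, 3], [5, 6]].
After inserting 4: P = [[1, 2, 3, 4], [5, 6]].

The final insertion tableau P = [[1, 2, 3, 4], [5, 6]] has shape [4, 2].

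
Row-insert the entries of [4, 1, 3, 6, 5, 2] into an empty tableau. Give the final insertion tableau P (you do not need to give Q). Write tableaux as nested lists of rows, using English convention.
P = [[1, 2, 5], [3, 6], [4]]

Insert 4: appended to row 1. P = [[4]].
Insert 1: 1 bumps 4 from row 1; 4 starts row 2. P = [[1], [4]].
Insert 3: appended to row 1. P = [[1, 3], [4]].
Insert 6: appended to row 1. P = [[1, 3, 6], [4]].
Insert 5: 5 bumps 6 from row 1; 6 appends to row 2. P = [[1, 3, 5], [4, 6]].
Insert 2: 2 bumps 3 from row 1; 3 bumps 4 from row 2; 4 starts row 3. P = [[1, 2, 5], [3, 6], [4]].

So P = [[1, 2, 5], [3, 6], [4]].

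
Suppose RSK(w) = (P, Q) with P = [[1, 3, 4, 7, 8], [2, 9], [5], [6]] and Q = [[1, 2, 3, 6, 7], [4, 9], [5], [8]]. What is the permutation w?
2 3 6 5 4 7 9 1 8

Reverse the RSK construction: for i from n down to 1, find the cell of Q containing i, remove the entry at that cell from P, and reverse-bump it up through P; the value ejected from row 1 is w(i).

Step i=9: Q has 9 at row 2, column 2; remove 9 from row 2 of P and reverse-bump: 9 enters row 1 and ejects 8. So w(9) = 8. P is now [[1, 3, 4, 7, 9], [2], [5], [6]].
Step i=8: Q has 8 at row 4, column 1; remove 6 from row 4 of P and reverse-bump: 6 enters row 3 and ejects 5; 5 enters row 2 and ejects 2; 2 enters row 1 and ejects 1. So w(8) = 1. P is now [[2, 3, 4, 7, 9], [5], [6]].
Step i=7: Q has 7 at row 1, column 5; remove that cell from P, ejecting 9. So w(7) = 9. P is now [[2, 3, 4, 7], [5], [6]].
Step i=6: Q has 6 at row 1, column 4; remove that cell from P, ejecting 7. So w(6) = 7. P is now [[2, 3, 4], [5], [6]].
Step i=5: Q has 5 at row 3, column 1; remove 6 from row 3 of P and reverse-bump: 6 enters row 2 and ejects 5; 5 enters row 1 and ejects 4. So w(5) = 4. P is now [[2, 3, 5], [6]].
Step i=4: Q has 4 at row 2, column 1; remove 6 from row 2 of P and reverse-bump: 6 enters row 1 and ejects 5. So w(4) = 5. P is now [[2, 3, 6]].
Step i=3: Q has 3 at row 1, column 3; remove that cell from P, ejecting 6. So w(3) = 6. P is now [[2, 3]].
Step i=2: Q has 2 at row 1, column 2; remove that cell from P, ejecting 3. So w(2) = 3. P is now [[2]].
Step i=1: Q has 1 at row 1, column 1; remove that cell from P, ejecting 2. So w(1) = 2. P is now [].

So w = 2 3 6 5 4 7 9 1 8.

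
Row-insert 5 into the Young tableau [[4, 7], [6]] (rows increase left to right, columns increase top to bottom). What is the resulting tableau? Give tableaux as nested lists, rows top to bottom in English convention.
In row 1, 5 replaces 7 (the leftmost entry greater than 5); 7 is bumped to row 2. 7 is appended to row 2. The new tableau is [[4, 5], [6, 7]].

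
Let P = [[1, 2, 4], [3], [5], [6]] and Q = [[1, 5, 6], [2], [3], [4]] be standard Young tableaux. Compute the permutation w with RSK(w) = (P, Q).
6 5 3 1 2 4

Reverse the RSK construction: for i from n down to 1, find the cell of Q containing i, remove the entry at that cell from P, and reverse-bump it up through P; the value ejected from row 1 is w(i).

Step i=6: Q has 6 at row 1, column 3; remove that cell from P, ejecting 4. So w(6) = 4. P is now [[1, 2], [3], [5], [6]].
Step i=5: Q has 5 at row 1, column 2; remove that cell from P, ejecting 2. So w(5) = 2. P is now [[1], [3], [5], [6]].
Step i=4: Q has 4 at row 4, column 1; remove 6 from row 4 of P and reverse-bump: 6 enters row 3 and ejects 5; 5 enters row 2 and ejects 3; 3 enters row 1 and ejects 1. So w(4) = 1. P is now [[3], [5], [6]].
Step i=3: Q has 3 at row 3, column 1; remove 6 from row 3 of P and reverse-bump: 6 enters row 2 and ejects 5; 5 enters row 1 and ejects 3. So w(3) = 3. P is now [[5], [6]].
Step i=2: Q has 2 at row 2, column 1; remove 6 from row 2 of P and reverse-bump: 6 enters row 1 and ejects 5. So w(2) = 5. P is now [[6]].
Step i=1: Q has 1 at row 1, column 1; remove that cell from P, ejecting 6. So w(1) = 6. P is now [].

So w = 6 5 3 1 2 4.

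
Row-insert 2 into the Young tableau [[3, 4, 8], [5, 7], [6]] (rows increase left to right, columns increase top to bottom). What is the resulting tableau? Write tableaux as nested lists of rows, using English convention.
[[2, 4, 8], [3, 7], [5], [6]]

In row 1, 2 replaces 3 (the leftmost entry greater than 2); 3 is bumped to row 2. In row 2, 3 replaces 5 (the leftmost entry greater than 3); 5 is bumped to row 3. In row 3, 5 replaces 6 (the leftmost entry greater than 5); 6 is bumped to row 4. 6 starts a new row 4. The new tableau is [[2, 4, 8], [3, 7], [5], [6]].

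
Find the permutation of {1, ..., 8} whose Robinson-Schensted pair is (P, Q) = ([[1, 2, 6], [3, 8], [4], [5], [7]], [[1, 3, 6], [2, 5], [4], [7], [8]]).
7 5 8 1 4 6 3 2

Reverse the RSK construction: for i from n down to 1, find the cell of Q containing i, remove the entry at that cell from P, and reverse-bump it up through P; the value ejected from row 1 is w(i).

Step i=8: Q has 8 at row 5, column 1; remove 7 from row 5 of P and reverse-bump: 7 enters row 4 and ejects 5; 5 enters row 3 and ejects 4; 4 enters row 2 and ejects 3; 3 enters row 1 and ejects 2. So w(8) = 2. P is now [[1, 3, 6], [4, 8], [5], [7]].
Step i=7: Q has 7 at row 4, column 1; remove 7 from row 4 of P and reverse-bump: 7 enters row 3 and ejects 5; 5 enters row 2 and ejects 4; 4 enters row 1 and ejects 3. So w(7) = 3. P is now [[1, 4, 6], [5, 8], [7]].
Step i=6: Q has 6 at row 1, column 3; remove that cell from P, ejecting 6. So w(6) = 6. P is now [[1, 4], [5, 8], [7]].
Step i=5: Q has 5 at row 2, column 2; remove 8 from row 2 of P and reverse-bump: 8 enters row 1 and ejects 4. So w(5) = 4. P is now [[1, 8], [5], [7]].
Step i=4: Q has 4 at row 3, column 1; remove 7 from row 3 of P and reverse-bump: 7 enters row 2 and ejects 5; 5 enters row 1 and ejects 1. So w(4) = 1. P is now [[5, 8], [7]].
Step i=3: Q has 3 at row 1, column 2; remove that cell from P, ejecting 8. So w(3) = 8. P is now [[5], [7]].
Step i=2: Q has 2 at row 2, column 1; remove 7 from row 2 of P and reverse-bump: 7 enters row 1 and ejects 5. So w(2) = 5. P is now [[7]].
Step i=1: Q has 1 at row 1, column 1; remove that cell from P, ejecting 7. So w(1) = 7. P is now [].

So w = 7 5 8 1 4 6 3 2.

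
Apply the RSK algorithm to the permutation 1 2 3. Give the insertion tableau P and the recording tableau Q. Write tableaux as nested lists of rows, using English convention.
P = [[1, 2, 3]], Q = [[1, 2, 3]]

Insert each entry of the permutation into P by Schensted row insertion, recording in Q the position of each new cell.

Insert 1: appended to row 1. P = [[1]].
Insert 2: appended to row 1. P = [[1, 2]].
Insert 3: appended to row 1. P = [[1, 2, 3]].

So P = [[1, 2, 3]], Q = [[1, 2, 3]].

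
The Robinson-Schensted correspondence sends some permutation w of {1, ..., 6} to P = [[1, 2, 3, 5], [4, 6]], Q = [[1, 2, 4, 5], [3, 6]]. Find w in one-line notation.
1 4 2 3 6 5

Reverse the RSK construction: for i from n down to 1, find the cell of Q containing i, remove the entry at that cell from P, and reverse-bump it up through P; the value ejected from row 1 is w(i).

Step i=6: Q has 6 at row 2, column 2; remove 6 from row 2 of P and reverse-bump: 6 enters row 1 and ejects 5. So w(6) = 5. P is now [[1, 2, 3, 6], [4]].
Step i=5: Q has 5 at row 1, column 4; remove that cell from P, ejecting 6. So w(5) = 6. P is now [[1, 2, 3], [4]].
Step i=4: Q has 4 at row 1, column 3; remove that cell from P, ejecting 3. So w(4) = 3. P is now [[1, 2], [4]].
Step i=3: Q has 3 at row 2, column 1; remove 4 from row 2 of P and reverse-bump: 4 enters row 1 and ejects 2. So w(3) = 2. P is now [[1, 4]].
Step i=2: Q has 2 at row 1, column 2; remove that cell from P, ejecting 4. So w(2) = 4. P is now [[1]].
Step i=1: Q has 1 at row 1, column 1; remove that cell from P, ejecting 1. So w(1) = 1. P is now [].

So w = 1 4 2 3 6 5.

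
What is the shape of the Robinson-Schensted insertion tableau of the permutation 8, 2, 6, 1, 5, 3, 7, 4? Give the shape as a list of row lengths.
Row-insert each entry into an empty tableau.

After inserting 8: P = [[8]].
After inserting 2: P = [[2], [8]].
After inserting 6: P = [[2, 6], [8]].
After inserting 1: P = [[1, 6], [2], [8]].
After inserting 5: P = [[1, 5], [2, 6], [8]].
After inserting 3: P = [[1, 3], [2, 5], [6], [8]].
After inserting 7: P = [[1, 3, 7], [2, 5], [6], [8]].
After inserting 4: P = [[1, 3, 4], [2, 5, 7], [6], [8]].

The final insertion tableau P = [[1, 3, 4], [2, 5, 7], [6], [8]] has shape [3, 3, 1, 1].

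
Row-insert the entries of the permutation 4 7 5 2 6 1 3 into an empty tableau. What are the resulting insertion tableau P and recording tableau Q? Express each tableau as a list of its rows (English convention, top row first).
P = [[1, 3, 6], [2, 5], [4], [7]], Q = [[1, 2, 5], [3, 7], [4], [6]]

Insert each entry of the permutation into P by Schensted row insertion, recording in Q the position of each new cell.

After inserting 4: P = [[4]].
After inserting 7: P = [[4, 7]].
After inserting 5: P = [[4, 5], [7]].
After inserting 2: P = [[2, 5], [4], [7]].
After inserting 6: P = [[2, 5, 6], [4], [7]].
After inserting 1: P = [[1, 5, 6], [2], [4], [7]].
After inserting 3: P = [[1, 3, 6], [2, 5], [4], [7]].

So P = [[1, 3, 6], [2, 5], [4], [7]], Q = [[1, 2, 5], [3, 7], [4], [6]].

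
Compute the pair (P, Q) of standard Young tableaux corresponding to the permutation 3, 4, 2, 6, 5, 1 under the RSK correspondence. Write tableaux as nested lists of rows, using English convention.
P = [[1, 4, 5], [2, 6], [3]], Q = [[1, 2, 4], [3, 5], [6]]

Insert each entry of the permutation into P by Schensted row insertion, recording in Q the position of each new cell.

After inserting 3: P = [[3]].
After inserting 4: P = [[3, 4]].
After inserting 2: P = [[2, 4], [3]].
After inserting 6: P = [[2, 4, 6], [3]].
After inserting 5: P = [[2, 4, 5], [3, 6]].
After inserting 1: P = [[1, 4, 5], [2, 6], [3]].

So P = [[1, 4, 5], [2, 6], [3]], Q = [[1, 2, 4], [3, 5], [6]].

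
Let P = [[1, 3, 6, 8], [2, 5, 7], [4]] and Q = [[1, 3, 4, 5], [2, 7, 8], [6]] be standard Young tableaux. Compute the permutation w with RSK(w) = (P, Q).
Reverse the RSK construction: for i from n down to 1, find the cell of Q containing i, remove the entry at that cell from P, and reverse-bump it up through P; the value ejected from row 1 is w(i).

Step i=8: Q has 8 at row 2, column 3; remove 7 from row 2 of P and reverse-bump: 7 enters row 1 and ejects 6. So w(8) = 6. P is now [[1, 3, 7, 8], [2, 5], [4]].
Step i=7: Q has 7 at row 2, column 2; remove 5 from row 2 of P and reverse-bump: 5 enters row 1 and ejects 3. So w(7) = 3. P is now [[1, 5, 7, 8], [2], [4]].
Step i=6: Q has 6 at row 3, column 1; remove 4 from row 3 of P and reverse-bump: 4 enters row 2 and ejects 2; 2 enters row 1 and ejects 1. So w(6) = 1. P is now [[2, 5, 7, 8], [4]].
Step i=5: Q has 5 at row 1, column 4; remove that cell from P, ejecting 8. So w(5) = 8. P is now [[2, 5, 7], [4]].
Step i=4: Q has 4 at row 1, column 3; remove that cell from P, ejecting 7. So w(4) = 7. P is now [[2, 5], [4]].
Step i=3: Q has 3 at row 1, column 2; remove that cell from P, ejecting 5. So w(3) = 5. P is now [[2], [4]].
Step i=2: Q has 2 at row 2, column 1; remove 4 from row 2 of P and reverse-bump: 4 enters row 1 and ejects 2. So w(2) = 2. P is now [[4]].
Step i=1: Q has 1 at row 1, column 1; remove that cell from P, ejecting 4. So w(1) = 4. P is now [].

So w = 4 2 5 7 8 1 3 6.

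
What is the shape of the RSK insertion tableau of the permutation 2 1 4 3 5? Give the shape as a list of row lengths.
[3, 2]

Row-insert each entry into an empty tableau.

After inserting 2: P = [[2]].
After inserting 1: P = [[1], [2]].
After inserting 4: P = [[1, 4], [2]].
After inserting 3: P = [[1, 3], [2, 4]].
After inserting 5: P = [[1, 3, 5], [2, 4]].

The final insertion tableau P = [[1, 3, 5], [2, 4]] has shape [3, 2].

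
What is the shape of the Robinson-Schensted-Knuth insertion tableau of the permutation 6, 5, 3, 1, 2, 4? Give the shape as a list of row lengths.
RSK row insertion gives P = [[1, 2, 4], [3], [5], [6]], which has shape [3, 1, 1, 1].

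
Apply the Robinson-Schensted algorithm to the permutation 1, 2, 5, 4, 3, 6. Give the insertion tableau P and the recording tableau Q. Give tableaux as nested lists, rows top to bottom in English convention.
P = [[1, 2, 3, 6], [4], [5]], Q = [[1, 2, 3, 6], [4], [5]]

Insert each entry of the permutation into P by Schensted row insertion, recording in Q the position of each new cell.

Insert 1: appended to row 1. P = [[1]].
Insert 2: appended to row 1. P = [[1, 2]].
Insert 5: appended to row 1. P = [[1, 2, 5]].
Insert 4: 4 bumps 5 from row 1; 5 starts row 2. P = [[1, 2, 4], [5]].
Insert 3: 3 bumps 4 from row 1; 4 bumps 5 from row 2; 5 starts row 3. P = [[1, 2, 3], [4], [5]].
Insert 6: appended to row 1. P = [[1, 2, 3, 6], [4], [5]].

So P = [[1, 2, 3, 6], [4], [5]], Q = [[1, 2, 3, 6], [4], [5]].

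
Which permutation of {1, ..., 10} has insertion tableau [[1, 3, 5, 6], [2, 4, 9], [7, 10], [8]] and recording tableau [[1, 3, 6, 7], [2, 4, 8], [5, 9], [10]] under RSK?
2 1 8 7 4 5 10 9 6 3

Reverse the RSK construction: for i from n down to 1, find the cell of Q containing i, remove the entry at that cell from P, and reverse-bump it up through P; the value ejected from row 1 is w(i).

Step i=10: Q has 10 at row 4, column 1; remove 8 from row 4 of P and reverse-bump: 8 enters row 3 and ejects 7; 7 enters row 2 and ejects 4; 4 enters row 1 and ejects 3. So w(10) = 3. P is now [[1, 4, 5, 6], [2, 7, 9], [8, 10]].
Step i=9: Q has 9 at row 3, column 2; remove 10 from row 3 of P and reverse-bump: 10 enters row 2 and ejects 9; 9 enters row 1 and ejects 6. So w(9) = 6. P is now [[1, 4, 5, 9], [2, 7, 10], [8]].
Step i=8: Q has 8 at row 2, column 3; remove 10 from row 2 of P and reverse-bump: 10 enters row 1 and ejects 9. So w(8) = 9. P is now [[1, 4, 5, 10], [2, 7], [8]].
Step i=7: Q has 7 at row 1, column 4; remove that cell from P, ejecting 10. So w(7) = 10. P is now [[1, 4, 5], [2, 7], [8]].
Step i=6: Q has 6 at row 1, column 3; remove that cell from P, ejecting 5. So w(6) = 5. P is now [[1, 4], [2, 7], [8]].
Step i=5: Q has 5 at row 3, column 1; remove 8 from row 3 of P and reverse-bump: 8 enters row 2 and ejects 7; 7 enters row 1 and ejects 4. So w(5) = 4. P is now [[1, 7], [2, 8]].
Step i=4: Q has 4 at row 2, column 2; remove 8 from row 2 of P and reverse-bump: 8 enters row 1 and ejects 7. So w(4) = 7. P is now [[1, 8], [2]].
Step i=3: Q has 3 at row 1, column 2; remove that cell from P, ejecting 8. So w(3) = 8. P is now [[1], [2]].
Step i=2: Q has 2 at row 2, column 1; remove 2 from row 2 of P and reverse-bump: 2 enters row 1 and ejects 1. So w(2) = 1. P is now [[2]].
Step i=1: Q has 1 at row 1, column 1; remove that cell from P, ejecting 2. So w(1) = 2. P is now [].

So w = 2 1 8 7 4 5 10 9 6 3.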